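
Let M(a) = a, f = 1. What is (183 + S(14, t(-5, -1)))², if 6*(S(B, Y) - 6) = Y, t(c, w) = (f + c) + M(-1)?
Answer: 1274641/36 ≈ 35407.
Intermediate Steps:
t(c, w) = c (t(c, w) = (1 + c) - 1 = c)
S(B, Y) = 6 + Y/6
(183 + S(14, t(-5, -1)))² = (183 + (6 + (⅙)*(-5)))² = (183 + (6 - ⅚))² = (183 + 31/6)² = (1129/6)² = 1274641/36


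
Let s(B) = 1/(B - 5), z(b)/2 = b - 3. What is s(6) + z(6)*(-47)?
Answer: -281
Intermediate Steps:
z(b) = -6 + 2*b (z(b) = 2*(b - 3) = 2*(-3 + b) = -6 + 2*b)
s(B) = 1/(-5 + B)
s(6) + z(6)*(-47) = 1/(-5 + 6) + (-6 + 2*6)*(-47) = 1/1 + (-6 + 12)*(-47) = 1 + 6*(-47) = 1 - 282 = -281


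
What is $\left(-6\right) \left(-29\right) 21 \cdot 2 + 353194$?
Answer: $360502$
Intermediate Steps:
$\left(-6\right) \left(-29\right) 21 \cdot 2 + 353194 = 174 \cdot 42 + 353194 = 7308 + 353194 = 360502$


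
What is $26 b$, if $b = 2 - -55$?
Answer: $1482$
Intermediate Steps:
$b = 57$ ($b = 2 + 55 = 57$)
$26 b = 26 \cdot 57 = 1482$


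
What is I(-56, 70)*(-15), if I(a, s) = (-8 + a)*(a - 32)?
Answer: -84480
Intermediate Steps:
I(a, s) = (-32 + a)*(-8 + a) (I(a, s) = (-8 + a)*(-32 + a) = (-32 + a)*(-8 + a))
I(-56, 70)*(-15) = (256 + (-56)² - 40*(-56))*(-15) = (256 + 3136 + 2240)*(-15) = 5632*(-15) = -84480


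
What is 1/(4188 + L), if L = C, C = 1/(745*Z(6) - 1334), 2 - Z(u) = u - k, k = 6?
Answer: 156/653329 ≈ 0.00023878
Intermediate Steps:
Z(u) = 8 - u (Z(u) = 2 - (u - 1*6) = 2 - (u - 6) = 2 - (-6 + u) = 2 + (6 - u) = 8 - u)
C = 1/156 (C = 1/(745*(8 - 1*6) - 1334) = 1/(745*(8 - 6) - 1334) = 1/(745*2 - 1334) = 1/(1490 - 1334) = 1/156 ≈ 0.0064103)
L = 1/156 ≈ 0.0064103
1/(4188 + L) = 1/(4188 + 1/156) = 1/(653329/156) = 156/653329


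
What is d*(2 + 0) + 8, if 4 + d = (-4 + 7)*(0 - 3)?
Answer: -18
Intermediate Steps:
d = -13 (d = -4 + (-4 + 7)*(0 - 3) = -4 + 3*(-3) = -4 - 9 = -13)
d*(2 + 0) + 8 = -13*(2 + 0) + 8 = -13*2 + 8 = -26 + 8 = -18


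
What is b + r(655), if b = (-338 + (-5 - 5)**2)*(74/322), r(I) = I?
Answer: 13807/23 ≈ 600.30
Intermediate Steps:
b = -1258/23 (b = (-338 + (-10)**2)*(74*(1/322)) = (-338 + 100)*(37/161) = -238*37/161 = -1258/23 ≈ -54.696)
b + r(655) = -1258/23 + 655 = 13807/23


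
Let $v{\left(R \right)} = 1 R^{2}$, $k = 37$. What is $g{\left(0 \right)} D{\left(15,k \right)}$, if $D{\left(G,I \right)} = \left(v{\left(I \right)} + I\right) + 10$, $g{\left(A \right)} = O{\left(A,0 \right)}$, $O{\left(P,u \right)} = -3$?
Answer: $-4248$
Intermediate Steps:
$v{\left(R \right)} = R^{2}$
$g{\left(A \right)} = -3$
$D{\left(G,I \right)} = 10 + I + I^{2}$ ($D{\left(G,I \right)} = \left(I^{2} + I\right) + 10 = \left(I + I^{2}\right) + 10 = 10 + I + I^{2}$)
$g{\left(0 \right)} D{\left(15,k \right)} = - 3 \left(10 + 37 + 37^{2}\right) = - 3 \left(10 + 37 + 1369\right) = \left(-3\right) 1416 = -4248$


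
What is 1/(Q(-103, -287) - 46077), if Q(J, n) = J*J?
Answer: -1/35468 ≈ -2.8194e-5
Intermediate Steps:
Q(J, n) = J**2
1/(Q(-103, -287) - 46077) = 1/((-103)**2 - 46077) = 1/(10609 - 46077) = 1/(-35468) = -1/35468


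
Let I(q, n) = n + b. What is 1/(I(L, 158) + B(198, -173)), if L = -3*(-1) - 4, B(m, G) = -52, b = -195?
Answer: -1/89 ≈ -0.011236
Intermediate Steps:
L = -1 (L = 3 - 4 = -1)
I(q, n) = -195 + n (I(q, n) = n - 195 = -195 + n)
1/(I(L, 158) + B(198, -173)) = 1/((-195 + 158) - 52) = 1/(-37 - 52) = 1/(-89) = -1/89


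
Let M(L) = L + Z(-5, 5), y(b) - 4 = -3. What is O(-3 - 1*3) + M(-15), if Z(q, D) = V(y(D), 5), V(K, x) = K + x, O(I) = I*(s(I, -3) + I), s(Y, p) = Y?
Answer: 63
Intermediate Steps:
y(b) = 1 (y(b) = 4 - 3 = 1)
O(I) = 2*I² (O(I) = I*(I + I) = I*(2*I) = 2*I²)
Z(q, D) = 6 (Z(q, D) = 1 + 5 = 6)
M(L) = 6 + L (M(L) = L + 6 = 6 + L)
O(-3 - 1*3) + M(-15) = 2*(-3 - 1*3)² + (6 - 15) = 2*(-3 - 3)² - 9 = 2*(-6)² - 9 = 2*36 - 9 = 72 - 9 = 63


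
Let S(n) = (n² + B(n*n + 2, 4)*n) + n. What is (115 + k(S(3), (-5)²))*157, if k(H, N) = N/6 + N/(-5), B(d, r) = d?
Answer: 107545/6 ≈ 17924.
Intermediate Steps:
S(n) = n + n² + n*(2 + n²) (S(n) = (n² + (n*n + 2)*n) + n = (n² + (n² + 2)*n) + n = (n² + (2 + n²)*n) + n = (n² + n*(2 + n²)) + n = n + n² + n*(2 + n²))
k(H, N) = -N/30 (k(H, N) = N*(⅙) + N*(-⅕) = N/6 - N/5 = -N/30)
(115 + k(S(3), (-5)²))*157 = (115 - 1/30*(-5)²)*157 = (115 - 1/30*25)*157 = (115 - ⅚)*157 = (685/6)*157 = 107545/6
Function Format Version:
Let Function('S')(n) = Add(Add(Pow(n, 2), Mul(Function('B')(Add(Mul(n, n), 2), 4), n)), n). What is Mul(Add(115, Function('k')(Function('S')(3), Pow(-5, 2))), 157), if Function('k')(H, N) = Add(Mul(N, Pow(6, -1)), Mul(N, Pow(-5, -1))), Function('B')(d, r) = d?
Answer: Rational(107545, 6) ≈ 17924.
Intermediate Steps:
Function('S')(n) = Add(n, Pow(n, 2), Mul(n, Add(2, Pow(n, 2)))) (Function('S')(n) = Add(Add(Pow(n, 2), Mul(Add(Mul(n, n), 2), n)), n) = Add(Add(Pow(n, 2), Mul(Add(Pow(n, 2), 2), n)), n) = Add(Add(Pow(n, 2), Mul(Add(2, Pow(n, 2)), n)), n) = Add(Add(Pow(n, 2), Mul(n, Add(2, Pow(n, 2)))), n) = Add(n, Pow(n, 2), Mul(n, Add(2, Pow(n, 2)))))
Function('k')(H, N) = Mul(Rational(-1, 30), N) (Function('k')(H, N) = Add(Mul(N, Rational(1, 6)), Mul(N, Rational(-1, 5))) = Add(Mul(Rational(1, 6), N), Mul(Rational(-1, 5), N)) = Mul(Rational(-1, 30), N))
Mul(Add(115, Function('k')(Function('S')(3), Pow(-5, 2))), 157) = Mul(Add(115, Mul(Rational(-1, 30), Pow(-5, 2))), 157) = Mul(Add(115, Mul(Rational(-1, 30), 25)), 157) = Mul(Add(115, Rational(-5, 6)), 157) = Mul(Rational(685, 6), 157) = Rational(107545, 6)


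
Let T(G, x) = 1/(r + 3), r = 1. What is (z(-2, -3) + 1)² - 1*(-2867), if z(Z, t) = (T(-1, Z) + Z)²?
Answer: 738177/256 ≈ 2883.5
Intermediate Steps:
T(G, x) = ¼ (T(G, x) = 1/(1 + 3) = 1/4 = ¼)
z(Z, t) = (¼ + Z)²
(z(-2, -3) + 1)² - 1*(-2867) = ((1 + 4*(-2))²/16 + 1)² - 1*(-2867) = ((1 - 8)²/16 + 1)² + 2867 = ((1/16)*(-7)² + 1)² + 2867 = ((1/16)*49 + 1)² + 2867 = (49/16 + 1)² + 2867 = (65/16)² + 2867 = 4225/256 + 2867 = 738177/256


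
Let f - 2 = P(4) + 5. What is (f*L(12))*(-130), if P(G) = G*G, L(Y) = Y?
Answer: -35880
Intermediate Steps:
P(G) = G²
f = 23 (f = 2 + (4² + 5) = 2 + (16 + 5) = 2 + 21 = 23)
(f*L(12))*(-130) = (23*12)*(-130) = 276*(-130) = -35880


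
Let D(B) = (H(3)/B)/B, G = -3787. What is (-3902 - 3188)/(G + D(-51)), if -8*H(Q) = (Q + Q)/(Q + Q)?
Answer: 147528720/78799897 ≈ 1.8722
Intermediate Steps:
H(Q) = -⅛ (H(Q) = -(Q + Q)/(8*(Q + Q)) = -2*Q/(8*(2*Q)) = -2*Q*1/(2*Q)/8 = -⅛*1 = -⅛)
D(B) = -1/(8*B²) (D(B) = (-1/(8*B))/B = -1/(8*B²))
(-3902 - 3188)/(G + D(-51)) = (-3902 - 3188)/(-3787 - ⅛/(-51)²) = -7090/(-3787 - ⅛*1/2601) = -7090/(-3787 - 1/20808) = -7090/(-78799897/20808) = -7090*(-20808/78799897) = 147528720/78799897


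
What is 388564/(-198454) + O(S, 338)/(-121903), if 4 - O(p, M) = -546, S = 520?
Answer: -23738133496/12096068981 ≈ -1.9625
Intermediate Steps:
O(p, M) = 550 (O(p, M) = 4 - 1*(-546) = 4 + 546 = 550)
388564/(-198454) + O(S, 338)/(-121903) = 388564/(-198454) + 550/(-121903) = 388564*(-1/198454) + 550*(-1/121903) = -194282/99227 - 550/121903 = -23738133496/12096068981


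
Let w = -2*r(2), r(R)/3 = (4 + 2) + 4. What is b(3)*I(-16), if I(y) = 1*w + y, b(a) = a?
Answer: -228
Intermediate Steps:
r(R) = 30 (r(R) = 3*((4 + 2) + 4) = 3*(6 + 4) = 3*10 = 30)
w = -60 (w = -2*30 = -60)
I(y) = -60 + y (I(y) = 1*(-60) + y = -60 + y)
b(3)*I(-16) = 3*(-60 - 16) = 3*(-76) = -228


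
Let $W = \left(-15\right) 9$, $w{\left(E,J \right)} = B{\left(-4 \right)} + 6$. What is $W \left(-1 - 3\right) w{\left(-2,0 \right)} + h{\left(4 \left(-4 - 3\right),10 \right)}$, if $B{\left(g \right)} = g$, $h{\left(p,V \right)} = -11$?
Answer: $1069$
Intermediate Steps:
$w{\left(E,J \right)} = 2$ ($w{\left(E,J \right)} = -4 + 6 = 2$)
$W = -135$
$W \left(-1 - 3\right) w{\left(-2,0 \right)} + h{\left(4 \left(-4 - 3\right),10 \right)} = - 135 \left(-1 - 3\right) 2 - 11 = - 135 \left(\left(-4\right) 2\right) - 11 = \left(-135\right) \left(-8\right) - 11 = 1080 - 11 = 1069$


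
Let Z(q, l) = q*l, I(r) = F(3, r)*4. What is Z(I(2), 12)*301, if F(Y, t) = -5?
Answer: -72240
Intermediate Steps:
I(r) = -20 (I(r) = -5*4 = -20)
Z(q, l) = l*q
Z(I(2), 12)*301 = (12*(-20))*301 = -240*301 = -72240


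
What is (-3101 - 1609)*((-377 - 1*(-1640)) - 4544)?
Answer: 15453510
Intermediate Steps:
(-3101 - 1609)*((-377 - 1*(-1640)) - 4544) = -4710*((-377 + 1640) - 4544) = -4710*(1263 - 4544) = -4710*(-3281) = 15453510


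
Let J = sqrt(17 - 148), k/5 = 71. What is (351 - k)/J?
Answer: 4*I*sqrt(131)/131 ≈ 0.34948*I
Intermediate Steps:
k = 355 (k = 5*71 = 355)
J = I*sqrt(131) (J = sqrt(-131) = I*sqrt(131) ≈ 11.446*I)
(351 - k)/J = (351 - 1*355)/((I*sqrt(131))) = (351 - 355)*(-I*sqrt(131)/131) = -(-4)*I*sqrt(131)/131 = 4*I*sqrt(131)/131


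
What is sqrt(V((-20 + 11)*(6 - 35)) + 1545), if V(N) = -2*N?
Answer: sqrt(1023) ≈ 31.984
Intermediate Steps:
sqrt(V((-20 + 11)*(6 - 35)) + 1545) = sqrt(-2*(-20 + 11)*(6 - 35) + 1545) = sqrt(-(-18)*(-29) + 1545) = sqrt(-2*261 + 1545) = sqrt(-522 + 1545) = sqrt(1023)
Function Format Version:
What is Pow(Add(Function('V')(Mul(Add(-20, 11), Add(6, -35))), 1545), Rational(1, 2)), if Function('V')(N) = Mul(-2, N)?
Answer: Pow(1023, Rational(1, 2)) ≈ 31.984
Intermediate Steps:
Pow(Add(Function('V')(Mul(Add(-20, 11), Add(6, -35))), 1545), Rational(1, 2)) = Pow(Add(Mul(-2, Mul(Add(-20, 11), Add(6, -35))), 1545), Rational(1, 2)) = Pow(Add(Mul(-2, Mul(-9, -29)), 1545), Rational(1, 2)) = Pow(Add(Mul(-2, 261), 1545), Rational(1, 2)) = Pow(Add(-522, 1545), Rational(1, 2)) = Pow(1023, Rational(1, 2))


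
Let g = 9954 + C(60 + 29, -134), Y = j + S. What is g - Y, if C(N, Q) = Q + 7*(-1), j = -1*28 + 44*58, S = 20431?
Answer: -13142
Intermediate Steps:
j = 2524 (j = -28 + 2552 = 2524)
C(N, Q) = -7 + Q (C(N, Q) = Q - 7 = -7 + Q)
Y = 22955 (Y = 2524 + 20431 = 22955)
g = 9813 (g = 9954 + (-7 - 134) = 9954 - 141 = 9813)
g - Y = 9813 - 1*22955 = 9813 - 22955 = -13142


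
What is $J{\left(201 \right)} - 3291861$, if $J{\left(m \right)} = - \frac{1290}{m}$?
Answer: $- \frac{220555117}{67} \approx -3.2919 \cdot 10^{6}$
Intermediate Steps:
$J{\left(201 \right)} - 3291861 = - \frac{1290}{201} - 3291861 = \left(-1290\right) \frac{1}{201} - 3291861 = - \frac{430}{67} - 3291861 = - \frac{220555117}{67}$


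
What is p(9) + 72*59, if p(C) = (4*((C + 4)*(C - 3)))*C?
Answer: 7056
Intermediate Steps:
p(C) = 4*C*(-3 + C)*(4 + C) (p(C) = (4*((4 + C)*(-3 + C)))*C = (4*((-3 + C)*(4 + C)))*C = (4*(-3 + C)*(4 + C))*C = 4*C*(-3 + C)*(4 + C))
p(9) + 72*59 = 4*9*(-12 + 9 + 9²) + 72*59 = 4*9*(-12 + 9 + 81) + 4248 = 4*9*78 + 4248 = 2808 + 4248 = 7056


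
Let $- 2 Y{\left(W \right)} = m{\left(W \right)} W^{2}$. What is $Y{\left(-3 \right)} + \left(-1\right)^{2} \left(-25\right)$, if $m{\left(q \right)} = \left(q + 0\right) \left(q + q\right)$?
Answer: $-106$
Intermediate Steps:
$m{\left(q \right)} = 2 q^{2}$ ($m{\left(q \right)} = q 2 q = 2 q^{2}$)
$Y{\left(W \right)} = - W^{4}$ ($Y{\left(W \right)} = - \frac{2 W^{2} W^{2}}{2} = - \frac{2 W^{4}}{2} = - W^{4}$)
$Y{\left(-3 \right)} + \left(-1\right)^{2} \left(-25\right) = - \left(-3\right)^{4} + \left(-1\right)^{2} \left(-25\right) = \left(-1\right) 81 + 1 \left(-25\right) = -81 - 25 = -106$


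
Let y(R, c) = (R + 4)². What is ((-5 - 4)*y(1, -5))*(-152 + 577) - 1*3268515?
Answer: -3364140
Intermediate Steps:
y(R, c) = (4 + R)²
((-5 - 4)*y(1, -5))*(-152 + 577) - 1*3268515 = ((-5 - 4)*(4 + 1)²)*(-152 + 577) - 1*3268515 = -9*5²*425 - 3268515 = -9*25*425 - 3268515 = -225*425 - 3268515 = -95625 - 3268515 = -3364140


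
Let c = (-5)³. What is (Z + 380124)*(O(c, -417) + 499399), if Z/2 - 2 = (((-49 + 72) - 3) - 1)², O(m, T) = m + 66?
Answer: 190173639000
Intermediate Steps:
c = -125
O(m, T) = 66 + m
Z = 726 (Z = 4 + 2*(((-49 + 72) - 3) - 1)² = 4 + 2*((23 - 3) - 1)² = 4 + 2*(20 - 1)² = 4 + 2*19² = 4 + 2*361 = 4 + 722 = 726)
(Z + 380124)*(O(c, -417) + 499399) = (726 + 380124)*((66 - 125) + 499399) = 380850*(-59 + 499399) = 380850*499340 = 190173639000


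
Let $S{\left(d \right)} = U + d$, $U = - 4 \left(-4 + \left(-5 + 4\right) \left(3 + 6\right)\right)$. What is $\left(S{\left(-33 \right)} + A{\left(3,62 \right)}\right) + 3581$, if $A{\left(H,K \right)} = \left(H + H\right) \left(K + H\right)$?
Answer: $3990$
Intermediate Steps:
$U = 52$ ($U = - 4 \left(-4 - 9\right) = \left(-4\right) \left(-13\right) = 52$)
$A{\left(H,K \right)} = 2 H \left(H + K\right)$
$S{\left(d \right)} = 52 + d$
$\left(S{\left(-33 \right)} + A{\left(3,62 \right)}\right) + 3581 = \left(\left(52 - 33\right) + 2 \cdot 3 \left(3 + 62\right)\right) + 3581 = \left(19 + 2 \cdot 3 \cdot 65\right) + 3581 = \left(19 + 390\right) + 3581 = 409 + 3581 = 3990$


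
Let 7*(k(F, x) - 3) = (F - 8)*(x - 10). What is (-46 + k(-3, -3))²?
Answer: 24964/49 ≈ 509.47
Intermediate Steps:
k(F, x) = 3 + (-10 + x)*(-8 + F)/7 (k(F, x) = 3 + ((F - 8)*(x - 10))/7 = 3 + ((-8 + F)*(-10 + x))/7 = 3 + ((-10 + x)*(-8 + F))/7 = 3 + (-10 + x)*(-8 + F)/7)
(-46 + k(-3, -3))² = (-46 + (101/7 - 10/7*(-3) - 8/7*(-3) + (⅐)*(-3)*(-3)))² = (-46 + (101/7 + 30/7 + 24/7 + 9/7))² = (-46 + 164/7)² = (-158/7)² = 24964/49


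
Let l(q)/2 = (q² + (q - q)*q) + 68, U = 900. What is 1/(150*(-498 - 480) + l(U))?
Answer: 1/1473436 ≈ 6.7869e-7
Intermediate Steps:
l(q) = 136 + 2*q² (l(q) = 2*((q² + (q - q)*q) + 68) = 2*((q² + 0*q) + 68) = 2*((q² + 0) + 68) = 2*(q² + 68) = 2*(68 + q²) = 136 + 2*q²)
1/(150*(-498 - 480) + l(U)) = 1/(150*(-498 - 480) + (136 + 2*900²)) = 1/(150*(-978) + (136 + 2*810000)) = 1/(-146700 + (136 + 1620000)) = 1/(-146700 + 1620136) = 1/1473436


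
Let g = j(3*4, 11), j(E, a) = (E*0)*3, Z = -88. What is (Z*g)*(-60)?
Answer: 0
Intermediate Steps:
j(E, a) = 0 (j(E, a) = 0*3 = 0)
g = 0
(Z*g)*(-60) = -88*0*(-60) = 0*(-60) = 0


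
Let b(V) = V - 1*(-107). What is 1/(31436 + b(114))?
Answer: 1/31657 ≈ 3.1589e-5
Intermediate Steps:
b(V) = 107 + V (b(V) = V + 107 = 107 + V)
1/(31436 + b(114)) = 1/(31436 + (107 + 114)) = 1/(31436 + 221) = 1/31657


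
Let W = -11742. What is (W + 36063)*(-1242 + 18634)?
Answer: 422990832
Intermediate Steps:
(W + 36063)*(-1242 + 18634) = (-11742 + 36063)*(-1242 + 18634) = 24321*17392 = 422990832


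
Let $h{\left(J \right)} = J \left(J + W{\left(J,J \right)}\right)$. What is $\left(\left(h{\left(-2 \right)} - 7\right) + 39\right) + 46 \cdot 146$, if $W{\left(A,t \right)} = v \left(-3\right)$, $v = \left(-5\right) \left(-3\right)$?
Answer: $6842$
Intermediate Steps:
$v = 15$
$W{\left(A,t \right)} = -45$ ($W{\left(A,t \right)} = 15 \left(-3\right) = -45$)
$h{\left(J \right)} = J \left(-45 + J\right)$ ($h{\left(J \right)} = J \left(J - 45\right) = J \left(-45 + J\right)$)
$\left(\left(h{\left(-2 \right)} - 7\right) + 39\right) + 46 \cdot 146 = \left(\left(- 2 \left(-45 - 2\right) - 7\right) + 39\right) + 46 \cdot 146 = \left(\left(\left(-2\right) \left(-47\right) - 7\right) + 39\right) + 6716 = \left(\left(94 - 7\right) + 39\right) + 6716 = \left(87 + 39\right) + 6716 = 126 + 6716 = 6842$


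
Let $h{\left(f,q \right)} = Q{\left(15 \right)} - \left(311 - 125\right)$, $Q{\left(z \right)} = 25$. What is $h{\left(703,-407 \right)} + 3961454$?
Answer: $3961293$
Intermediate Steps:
$h{\left(f,q \right)} = -161$ ($h{\left(f,q \right)} = 25 - \left(311 - 125\right) = 25 - 186 = -161$)
$h{\left(703,-407 \right)} + 3961454 = -161 + 3961454 = 3961293$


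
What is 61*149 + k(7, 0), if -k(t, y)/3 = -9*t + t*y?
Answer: 9278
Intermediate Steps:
k(t, y) = 27*t - 3*t*y (k(t, y) = -3*(-9*t + t*y) = 27*t - 3*t*y)
61*149 + k(7, 0) = 61*149 + 3*7*(9 - 1*0) = 9089 + 3*7*(9 + 0) = 9089 + 3*7*9 = 9089 + 189 = 9278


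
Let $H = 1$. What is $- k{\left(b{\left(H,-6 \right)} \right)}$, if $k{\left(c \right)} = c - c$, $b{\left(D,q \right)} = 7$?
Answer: $0$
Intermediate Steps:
$k{\left(c \right)} = 0$
$- k{\left(b{\left(H,-6 \right)} \right)} = \left(-1\right) 0 = 0$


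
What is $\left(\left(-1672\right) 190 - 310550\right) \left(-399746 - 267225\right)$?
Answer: $419011191330$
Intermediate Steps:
$\left(\left(-1672\right) 190 - 310550\right) \left(-399746 - 267225\right) = \left(-317680 - 310550\right) \left(-666971\right) = \left(-628230\right) \left(-666971\right) = 419011191330$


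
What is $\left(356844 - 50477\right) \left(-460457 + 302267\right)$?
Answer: $-48464195730$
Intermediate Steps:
$\left(356844 - 50477\right) \left(-460457 + 302267\right) = 306367 \left(-158190\right) = -48464195730$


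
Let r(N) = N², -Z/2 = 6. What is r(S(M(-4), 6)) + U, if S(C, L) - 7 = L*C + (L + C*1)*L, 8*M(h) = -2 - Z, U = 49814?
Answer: 53178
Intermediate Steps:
Z = -12 (Z = -2*6 = -12)
M(h) = 5/4 (M(h) = (-2 - 1*(-12))/8 = (-2 + 12)/8 = (⅛)*10 = 5/4)
S(C, L) = 7 + C*L + L*(C + L) (S(C, L) = 7 + (L*C + (L + C*1)*L) = 7 + (C*L + (L + C)*L) = 7 + (C*L + (C + L)*L) = 7 + (C*L + L*(C + L)) = 7 + C*L + L*(C + L))
r(S(M(-4), 6)) + U = (7 + 6² + 2*(5/4)*6)² + 49814 = (7 + 36 + 15)² + 49814 = 58² + 49814 = 3364 + 49814 = 53178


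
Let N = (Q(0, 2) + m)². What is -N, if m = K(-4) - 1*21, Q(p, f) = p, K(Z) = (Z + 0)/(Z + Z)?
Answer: -1681/4 ≈ -420.25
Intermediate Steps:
K(Z) = ½ (K(Z) = Z/((2*Z)) = Z*(1/(2*Z)) = ½)
m = -41/2 (m = ½ - 1*21 = ½ - 21 = -41/2 ≈ -20.500)
N = 1681/4 (N = (0 - 41/2)² = (-41/2)² = 1681/4 ≈ 420.25)
-N = -1*1681/4 = -1681/4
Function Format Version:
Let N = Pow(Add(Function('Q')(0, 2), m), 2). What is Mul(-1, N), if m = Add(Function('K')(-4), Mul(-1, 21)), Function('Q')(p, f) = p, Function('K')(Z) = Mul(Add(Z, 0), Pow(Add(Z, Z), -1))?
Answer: Rational(-1681, 4) ≈ -420.25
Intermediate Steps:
Function('K')(Z) = Rational(1, 2) (Function('K')(Z) = Mul(Z, Pow(Mul(2, Z), -1)) = Mul(Z, Mul(Rational(1, 2), Pow(Z, -1))) = Rational(1, 2))
m = Rational(-41, 2) (m = Add(Rational(1, 2), Mul(-1, 21)) = Add(Rational(1, 2), -21) = Rational(-41, 2) ≈ -20.500)
N = Rational(1681, 4) (N = Pow(Add(0, Rational(-41, 2)), 2) = Pow(Rational(-41, 2), 2) = Rational(1681, 4) ≈ 420.25)
Mul(-1, N) = Mul(-1, Rational(1681, 4)) = Rational(-1681, 4)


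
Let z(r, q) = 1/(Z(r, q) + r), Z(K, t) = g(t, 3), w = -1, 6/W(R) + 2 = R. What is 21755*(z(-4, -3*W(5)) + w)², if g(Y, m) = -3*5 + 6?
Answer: 4263980/169 ≈ 25231.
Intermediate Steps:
W(R) = 6/(-2 + R)
g(Y, m) = -9 (g(Y, m) = -15 + 6 = -9)
Z(K, t) = -9
z(r, q) = 1/(-9 + r)
21755*(z(-4, -3*W(5)) + w)² = 21755*(1/(-9 - 4) - 1)² = 21755*(1/(-13) - 1)² = 21755*(-1/13 - 1)² = 21755*(-14/13)² = 21755*(196/169) = 4263980/169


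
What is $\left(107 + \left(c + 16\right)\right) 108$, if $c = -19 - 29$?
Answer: $8100$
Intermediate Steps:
$c = -48$ ($c = -19 - 29 = -48$)
$\left(107 + \left(c + 16\right)\right) 108 = \left(107 + \left(-48 + 16\right)\right) 108 = \left(107 - 32\right) 108 = 75 \cdot 108 = 8100$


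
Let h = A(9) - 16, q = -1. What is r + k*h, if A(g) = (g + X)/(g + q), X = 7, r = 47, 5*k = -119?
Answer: 1901/5 ≈ 380.20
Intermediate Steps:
k = -119/5 (k = (1/5)*(-119) = -119/5 ≈ -23.800)
A(g) = (7 + g)/(-1 + g) (A(g) = (g + 7)/(g - 1) = (7 + g)/(-1 + g))
h = -14 (h = (7 + 9)/(-1 + 9) - 16 = 16/8 - 16 = (1/8)*16 - 16 = 2 - 16 = -14)
r + k*h = 47 - 119/5*(-14) = 47 + 1666/5 = 1901/5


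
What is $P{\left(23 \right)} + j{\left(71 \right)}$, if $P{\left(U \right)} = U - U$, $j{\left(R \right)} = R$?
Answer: $71$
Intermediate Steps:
$P{\left(U \right)} = 0$
$P{\left(23 \right)} + j{\left(71 \right)} = 0 + 71 = 71$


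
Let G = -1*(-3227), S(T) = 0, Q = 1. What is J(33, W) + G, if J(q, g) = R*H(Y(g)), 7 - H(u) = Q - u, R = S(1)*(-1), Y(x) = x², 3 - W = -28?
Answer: 3227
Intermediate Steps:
W = 31 (W = 3 - 1*(-28) = 3 + 28 = 31)
R = 0 (R = 0*(-1) = 0)
H(u) = 6 + u (H(u) = 7 - (1 - u) = 7 + (-1 + u) = 6 + u)
J(q, g) = 0 (J(q, g) = 0*(6 + g²) = 0)
G = 3227
J(33, W) + G = 0 + 3227 = 3227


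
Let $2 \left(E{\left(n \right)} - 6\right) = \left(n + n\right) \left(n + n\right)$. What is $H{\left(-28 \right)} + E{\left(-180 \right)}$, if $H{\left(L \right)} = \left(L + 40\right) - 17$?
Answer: $64801$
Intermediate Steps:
$E{\left(n \right)} = 6 + 2 n^{2}$ ($E{\left(n \right)} = 6 + \frac{\left(n + n\right) \left(n + n\right)}{2} = 6 + \frac{2 n 2 n}{2} = 6 + \frac{4 n^{2}}{2} = 6 + 2 n^{2}$)
$H{\left(L \right)} = 23 + L$ ($H{\left(L \right)} = \left(40 + L\right) - 17 = 23 + L$)
$H{\left(-28 \right)} + E{\left(-180 \right)} = \left(23 - 28\right) + \left(6 + 2 \left(-180\right)^{2}\right) = -5 + \left(6 + 2 \cdot 32400\right) = -5 + \left(6 + 64800\right) = -5 + 64806 = 64801$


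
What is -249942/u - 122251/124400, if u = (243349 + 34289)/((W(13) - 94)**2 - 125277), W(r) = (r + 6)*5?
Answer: 649190961180277/5756361200 ≈ 1.1278e+5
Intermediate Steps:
W(r) = 30 + 5*r (W(r) = (6 + r)*5 = 30 + 5*r)
u = -138819/62638 (u = (243349 + 34289)/(((30 + 5*13) - 94)**2 - 125277) = 277638/(((30 + 65) - 94)**2 - 125277) = 277638/((95 - 94)**2 - 125277) = 277638/(1**2 - 125277) = 277638/(1 - 125277) = 277638/(-125276) = 277638*(-1/125276) = -138819/62638 ≈ -2.2162)
-249942/u - 122251/124400 = -249942/(-138819/62638) - 122251/124400 = -249942*(-62638/138819) - 122251*1/124400 = 5218622332/46273 - 122251/124400 = 649190961180277/5756361200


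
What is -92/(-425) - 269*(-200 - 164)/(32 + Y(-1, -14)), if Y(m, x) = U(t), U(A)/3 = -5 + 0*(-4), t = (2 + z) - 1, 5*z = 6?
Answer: 2447992/425 ≈ 5760.0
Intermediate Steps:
z = 6/5 (z = (1/5)*6 = 6/5 ≈ 1.2000)
t = 11/5 (t = (2 + 6/5) - 1 = 16/5 - 1 = 11/5 ≈ 2.2000)
U(A) = -15 (U(A) = 3*(-5 + 0*(-4)) = 3*(-5 + 0) = 3*(-5) = -15)
Y(m, x) = -15
-92/(-425) - 269*(-200 - 164)/(32 + Y(-1, -14)) = -92/(-425) - 269*(-200 - 164)/(32 - 15) = -92*(-1/425) - 269/(17/(-364)) = 92/425 - 269/(17*(-1/364)) = 92/425 - 269/(-17/364) = 92/425 - 269*(-364/17) = 92/425 + 97916/17 = 2447992/425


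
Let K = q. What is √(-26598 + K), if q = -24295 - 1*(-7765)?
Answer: 6*I*√1198 ≈ 207.67*I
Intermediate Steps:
q = -16530 (q = -24295 + 7765 = -16530)
K = -16530
√(-26598 + K) = √(-26598 - 16530) = √(-43128) = 6*I*√1198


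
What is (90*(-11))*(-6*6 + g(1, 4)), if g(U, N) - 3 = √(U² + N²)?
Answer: 32670 - 990*√17 ≈ 28588.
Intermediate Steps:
g(U, N) = 3 + √(N² + U²) (g(U, N) = 3 + √(U² + N²) = 3 + √(N² + U²))
(90*(-11))*(-6*6 + g(1, 4)) = (90*(-11))*(-6*6 + (3 + √(4² + 1²))) = -990*(-36 + (3 + √(16 + 1))) = -990*(-36 + (3 + √17)) = -990*(-33 + √17) = 32670 - 990*√17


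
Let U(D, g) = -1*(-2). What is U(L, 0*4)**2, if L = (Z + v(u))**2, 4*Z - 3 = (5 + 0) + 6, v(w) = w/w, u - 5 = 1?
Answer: 4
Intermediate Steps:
u = 6 (u = 5 + 1 = 6)
v(w) = 1
Z = 7/2 (Z = 3/4 + ((5 + 0) + 6)/4 = 3/4 + (5 + 6)/4 = 3/4 + (1/4)*11 = 3/4 + 11/4 = 7/2 ≈ 3.5000)
L = 81/4 (L = (7/2 + 1)**2 = (9/2)**2 = 81/4 ≈ 20.250)
U(D, g) = 2
U(L, 0*4)**2 = 2**2 = 4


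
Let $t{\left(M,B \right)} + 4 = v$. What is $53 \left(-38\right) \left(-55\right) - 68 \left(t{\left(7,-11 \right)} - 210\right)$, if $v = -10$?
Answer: $126002$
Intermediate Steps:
$t{\left(M,B \right)} = -14$ ($t{\left(M,B \right)} = -4 - 10 = -14$)
$53 \left(-38\right) \left(-55\right) - 68 \left(t{\left(7,-11 \right)} - 210\right) = 53 \left(-38\right) \left(-55\right) - 68 \left(-14 - 210\right) = \left(-2014\right) \left(-55\right) - -15232 = 110770 + 15232 = 126002$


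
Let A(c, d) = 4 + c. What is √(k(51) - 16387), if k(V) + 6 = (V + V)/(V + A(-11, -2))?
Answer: I*√7933090/22 ≈ 128.03*I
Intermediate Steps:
k(V) = -6 + 2*V/(-7 + V) (k(V) = -6 + (V + V)/(V + (4 - 11)) = -6 + (2*V)/(V - 7) = -6 + (2*V)/(-7 + V) = -6 + 2*V/(-7 + V))
√(k(51) - 16387) = √(2*(21 - 2*51)/(-7 + 51) - 16387) = √(2*(21 - 102)/44 - 16387) = √(2*(1/44)*(-81) - 16387) = √(-81/22 - 16387) = √(-360595/22) = I*√7933090/22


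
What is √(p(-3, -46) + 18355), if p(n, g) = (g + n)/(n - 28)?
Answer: √17640674/31 ≈ 135.49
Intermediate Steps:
p(n, g) = (g + n)/(-28 + n)
√(p(-3, -46) + 18355) = √((-46 - 3)/(-28 - 3) + 18355) = √(-49/(-31) + 18355) = √(-1/31*(-49) + 18355) = √(49/31 + 18355) = √(569054/31) = √17640674/31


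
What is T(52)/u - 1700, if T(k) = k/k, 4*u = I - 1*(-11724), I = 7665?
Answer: -32961296/19389 ≈ -1700.0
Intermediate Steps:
u = 19389/4 (u = (7665 - 1*(-11724))/4 = (7665 + 11724)/4 = (1/4)*19389 = 19389/4 ≈ 4847.3)
T(k) = 1
T(52)/u - 1700 = 1/(19389/4) - 1700 = 1*(4/19389) - 1700 = 4/19389 - 1700 = -32961296/19389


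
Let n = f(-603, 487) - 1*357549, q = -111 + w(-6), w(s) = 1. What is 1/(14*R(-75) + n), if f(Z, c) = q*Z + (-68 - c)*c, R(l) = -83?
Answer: -1/562666 ≈ -1.7773e-6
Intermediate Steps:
q = -110 (q = -111 + 1 = -110)
f(Z, c) = -110*Z + c*(-68 - c) (f(Z, c) = -110*Z + (-68 - c)*c = -110*Z + c*(-68 - c))
n = -561504 (n = (-1*487² - 110*(-603) - 68*487) - 1*357549 = (-1*237169 + 66330 - 33116) - 357549 = (-237169 + 66330 - 33116) - 357549 = -203955 - 357549 = -561504)
1/(14*R(-75) + n) = 1/(14*(-83) - 561504) = 1/(-1162 - 561504) = 1/(-562666) = -1/562666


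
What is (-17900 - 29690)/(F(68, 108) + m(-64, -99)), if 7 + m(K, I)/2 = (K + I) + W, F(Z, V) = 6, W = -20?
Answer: 23795/187 ≈ 127.25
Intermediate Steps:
m(K, I) = -54 + 2*I + 2*K (m(K, I) = -14 + 2*((K + I) - 20) = -14 + 2*((I + K) - 20) = -14 + 2*(-20 + I + K) = -14 + (-40 + 2*I + 2*K) = -54 + 2*I + 2*K)
(-17900 - 29690)/(F(68, 108) + m(-64, -99)) = (-17900 - 29690)/(6 + (-54 + 2*(-99) + 2*(-64))) = -47590/(6 + (-54 - 198 - 128)) = -47590/(6 - 380) = -47590/(-374) = -47590*(-1/374) = 23795/187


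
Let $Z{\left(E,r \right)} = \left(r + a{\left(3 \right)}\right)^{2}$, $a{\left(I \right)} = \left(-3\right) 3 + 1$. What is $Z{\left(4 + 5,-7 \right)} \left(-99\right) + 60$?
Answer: $-22215$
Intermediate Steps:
$a{\left(I \right)} = -8$ ($a{\left(I \right)} = -9 + 1 = -8$)
$Z{\left(E,r \right)} = \left(-8 + r\right)^{2}$ ($Z{\left(E,r \right)} = \left(r - 8\right)^{2} = \left(-8 + r\right)^{2}$)
$Z{\left(4 + 5,-7 \right)} \left(-99\right) + 60 = \left(-8 - 7\right)^{2} \left(-99\right) + 60 = \left(-15\right)^{2} \left(-99\right) + 60 = 225 \left(-99\right) + 60 = -22275 + 60 = -22215$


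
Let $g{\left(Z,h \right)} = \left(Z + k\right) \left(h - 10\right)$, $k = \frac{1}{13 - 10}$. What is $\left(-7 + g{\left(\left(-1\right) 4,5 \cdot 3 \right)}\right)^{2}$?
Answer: $\frac{5776}{9} \approx 641.78$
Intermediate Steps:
$k = \frac{1}{3} \approx 0.33333$
$g{\left(Z,h \right)} = \left(-10 + h\right) \left(\frac{1}{3} + Z\right)$ ($g{\left(Z,h \right)} = \left(Z + \frac{1}{3}\right) \left(h - 10\right) = \left(\frac{1}{3} + Z\right) \left(-10 + h\right) = \left(-10 + h\right) \left(\frac{1}{3} + Z\right)$)
$\left(-7 + g{\left(\left(-1\right) 4,5 \cdot 3 \right)}\right)^{2} = \left(-7 + \left(- \frac{10}{3} - 10 \left(\left(-1\right) 4\right) + \frac{5 \cdot 3}{3} + \left(-1\right) 4 \cdot 5 \cdot 3\right)\right)^{2} = \left(-7 - \frac{55}{3}\right)^{2} = \left(- \frac{76}{3}\right)^{2} = \frac{5776}{9}$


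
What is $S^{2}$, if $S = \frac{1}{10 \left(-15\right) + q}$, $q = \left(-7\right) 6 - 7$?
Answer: $\frac{1}{39601} \approx 2.5252 \cdot 10^{-5}$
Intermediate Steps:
$q = -49$ ($q = -42 - 7 = -49$)
$S = - \frac{1}{199}$ ($S = \frac{1}{10 \left(-15\right) - 49} = \frac{1}{-150 - 49} = \frac{1}{-199} = - \frac{1}{199} \approx -0.0050251$)
$S^{2} = \left(- \frac{1}{199}\right)^{2} = \frac{1}{39601}$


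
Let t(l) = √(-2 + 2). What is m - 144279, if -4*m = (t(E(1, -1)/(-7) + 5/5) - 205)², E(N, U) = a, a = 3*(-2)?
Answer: -619141/4 ≈ -1.5479e+5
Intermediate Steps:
a = -6
E(N, U) = -6
t(l) = 0 (t(l) = √0 = 0)
m = -42025/4 (m = -(0 - 205)²/4 = -¼*(-205)² = -¼*42025 = -42025/4 ≈ -10506.)
m - 144279 = -42025/4 - 144279 = -619141/4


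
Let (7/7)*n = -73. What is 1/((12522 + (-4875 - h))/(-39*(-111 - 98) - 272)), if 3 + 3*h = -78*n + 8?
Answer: 23637/17242 ≈ 1.3709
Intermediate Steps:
n = -73
h = 5699/3 (h = -1 + (-78*(-73) + 8)/3 = -1 + (5694 + 8)/3 = -1 + (⅓)*5702 = -1 + 5702/3 = 5699/3 ≈ 1899.7)
1/((12522 + (-4875 - h))/(-39*(-111 - 98) - 272)) = 1/((12522 + (-4875 - 1*5699/3))/(-39*(-111 - 98) - 272)) = 1/((12522 + (-4875 - 5699/3))/(-39*(-209) - 272)) = 1/((12522 - 20324/3)/(8151 - 272)) = 1/((17242/3)/7879) = 1/((17242/3)*(1/7879)) = 1/(17242/23637) = 23637/17242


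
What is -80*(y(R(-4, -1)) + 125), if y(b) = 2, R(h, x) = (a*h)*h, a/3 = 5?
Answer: -10160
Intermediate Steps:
a = 15 (a = 3*5 = 15)
R(h, x) = 15*h**2 (R(h, x) = (15*h)*h = 15*h**2)
-80*(y(R(-4, -1)) + 125) = -80*(2 + 125) = -80*127 = -10160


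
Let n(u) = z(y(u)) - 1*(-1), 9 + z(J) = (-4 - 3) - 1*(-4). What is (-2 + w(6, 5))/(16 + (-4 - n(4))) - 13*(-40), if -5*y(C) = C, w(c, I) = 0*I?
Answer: 11958/23 ≈ 519.91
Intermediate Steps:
w(c, I) = 0
y(C) = -C/5
z(J) = -12 (z(J) = -9 + ((-4 - 3) - 1*(-4)) = -9 + (-7 + 4) = -9 - 3 = -12)
n(u) = -11 (n(u) = -12 - 1*(-1) = -12 + 1 = -11)
(-2 + w(6, 5))/(16 + (-4 - n(4))) - 13*(-40) = (-2 + 0)/(16 + (-4 - 1*(-11))) - 13*(-40) = -2/(16 + (-4 + 11)) + 520 = -2/(16 + 7) + 520 = -2/23 + 520 = 11958/23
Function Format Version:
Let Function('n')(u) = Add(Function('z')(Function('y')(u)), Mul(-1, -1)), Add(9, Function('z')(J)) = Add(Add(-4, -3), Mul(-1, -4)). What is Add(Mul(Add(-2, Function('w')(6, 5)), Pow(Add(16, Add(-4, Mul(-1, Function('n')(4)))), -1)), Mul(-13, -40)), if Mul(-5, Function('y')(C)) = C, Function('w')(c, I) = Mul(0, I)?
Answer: Rational(11958, 23) ≈ 519.91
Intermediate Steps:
Function('w')(c, I) = 0
Function('y')(C) = Mul(Rational(-1, 5), C)
Function('z')(J) = -12 (Function('z')(J) = Add(-9, Add(Add(-4, -3), Mul(-1, -4))) = Add(-9, Add(-7, 4)) = Add(-9, -3) = -12)
Function('n')(u) = -11 (Function('n')(u) = Add(-12, Mul(-1, -1)) = Add(-12, 1) = -11)
Add(Mul(Add(-2, Function('w')(6, 5)), Pow(Add(16, Add(-4, Mul(-1, Function('n')(4)))), -1)), Mul(-13, -40)) = Add(Mul(Add(-2, 0), Pow(Add(16, Add(-4, Mul(-1, -11))), -1)), Mul(-13, -40)) = Add(Mul(-2, Pow(Add(16, Add(-4, 11)), -1)), 520) = Add(Mul(-2, Pow(Add(16, 7), -1)), 520) = Add(Mul(-2, Pow(23, -1)), 520) = Add(Mul(-2, Rational(1, 23)), 520) = Add(Rational(-2, 23), 520) = Rational(11958, 23)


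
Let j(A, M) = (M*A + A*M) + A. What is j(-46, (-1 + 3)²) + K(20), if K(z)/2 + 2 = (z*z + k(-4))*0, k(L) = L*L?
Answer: -418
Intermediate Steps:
k(L) = L²
K(z) = -4 (K(z) = -4 + 2*((z*z + (-4)²)*0) = -4 + 2*((z² + 16)*0) = -4 + 2*((16 + z²)*0) = -4 + 2*0 = -4 + 0 = -4)
j(A, M) = A + 2*A*M (j(A, M) = (A*M + A*M) + A = 2*A*M + A = A + 2*A*M)
j(-46, (-1 + 3)²) + K(20) = -46*(1 + 2*(-1 + 3)²) - 4 = -46*(1 + 2*2²) - 4 = -46*(1 + 2*4) - 4 = -46*(1 + 8) - 4 = -46*9 - 4 = -414 - 4 = -418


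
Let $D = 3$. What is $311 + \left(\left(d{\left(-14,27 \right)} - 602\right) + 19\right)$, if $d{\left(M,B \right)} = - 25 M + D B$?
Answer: $159$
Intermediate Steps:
$d{\left(M,B \right)} = - 25 M + 3 B$
$311 + \left(\left(d{\left(-14,27 \right)} - 602\right) + 19\right) = 311 + \left(\left(\left(\left(-25\right) \left(-14\right) + 3 \cdot 27\right) - 602\right) + 19\right) = 311 + \left(\left(\left(350 + 81\right) - 602\right) + 19\right) = 311 + \left(\left(431 - 602\right) + 19\right) = 311 + \left(-171 + 19\right) = 311 - 152 = 159$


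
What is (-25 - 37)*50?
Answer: -3100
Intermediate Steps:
(-25 - 37)*50 = -62*50 = -3100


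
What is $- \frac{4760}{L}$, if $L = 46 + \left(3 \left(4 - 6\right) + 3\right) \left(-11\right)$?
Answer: $- \frac{4760}{79} \approx -60.253$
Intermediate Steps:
$L = 79$ ($L = 46 + \left(3 \left(4 - 6\right) + 3\right) \left(-11\right) = 46 + \left(3 \left(-2\right) + 3\right) \left(-11\right) = 46 + \left(-6 + 3\right) \left(-11\right) = 46 - -33 = 46 + 33 = 79$)
$- \frac{4760}{L} = - \frac{4760}{79}$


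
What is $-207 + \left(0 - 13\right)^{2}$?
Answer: $-38$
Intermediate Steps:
$-207 + \left(0 - 13\right)^{2} = -207 + \left(-13\right)^{2} = -207 + 169 = -38$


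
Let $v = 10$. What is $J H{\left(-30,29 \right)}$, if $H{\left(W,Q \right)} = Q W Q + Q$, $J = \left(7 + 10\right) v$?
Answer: $-4284170$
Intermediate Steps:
$J = 170$ ($J = \left(7 + 10\right) 10 = 17 \cdot 10 = 170$)
$H{\left(W,Q \right)} = Q + W Q^{2}$ ($H{\left(W,Q \right)} = W Q^{2} + Q = Q + W Q^{2}$)
$J H{\left(-30,29 \right)} = 170 \cdot 29 \left(1 + 29 \left(-30\right)\right) = 170 \cdot 29 \left(1 - 870\right) = 170 \cdot 29 \left(-869\right) = 170 \left(-25201\right) = -4284170$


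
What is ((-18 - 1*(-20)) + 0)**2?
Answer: 4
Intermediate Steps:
((-18 - 1*(-20)) + 0)**2 = ((-18 + 20) + 0)**2 = (2 + 0)**2 = 2**2 = 4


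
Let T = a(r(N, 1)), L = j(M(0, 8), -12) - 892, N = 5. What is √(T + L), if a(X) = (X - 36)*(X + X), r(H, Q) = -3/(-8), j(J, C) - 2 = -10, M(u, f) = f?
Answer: 3*I*√6590/8 ≈ 30.442*I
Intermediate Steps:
j(J, C) = -8 (j(J, C) = 2 - 10 = -8)
r(H, Q) = 3/8 (r(H, Q) = -3*(-⅛) = 3/8)
L = -900 (L = -8 - 892 = -900)
a(X) = 2*X*(-36 + X) (a(X) = (-36 + X)*(2*X) = 2*X*(-36 + X))
T = -855/32 (T = 2*(3/8)*(-36 + 3/8) = 2*(3/8)*(-285/8) = -855/32 ≈ -26.719)
√(T + L) = √(-855/32 - 900) = √(-29655/32) = 3*I*√6590/8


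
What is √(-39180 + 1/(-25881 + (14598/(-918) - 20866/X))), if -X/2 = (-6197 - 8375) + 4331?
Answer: 3*I*√796483532084251216758095/13526250905 ≈ 197.94*I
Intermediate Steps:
X = 20482 (X = -2*((-6197 - 8375) + 4331) = -2*(-14572 + 4331) = -2*(-10241) = 20482)
√(-39180 + 1/(-25881 + (14598/(-918) - 20866/X))) = √(-39180 + 1/(-25881 + (14598/(-918) - 20866/20482))) = √(-39180 + 1/(-25881 + (14598*(-1/918) - 20866*1/20482))) = √(-39180 + 1/(-25881 + (-811/51 - 10433/10241))) = √(-39180 + 1/(-25881 - 8837534/522291)) = √(-39180 + 1/(-13526250905/522291)) = √(-39180 - 522291/13526250905) = √(-529958510980191/13526250905) = 3*I*√796483532084251216758095/13526250905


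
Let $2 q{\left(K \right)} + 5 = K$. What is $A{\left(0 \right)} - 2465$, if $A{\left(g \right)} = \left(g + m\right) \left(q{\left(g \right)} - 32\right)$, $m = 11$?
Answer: $- \frac{5689}{2} \approx -2844.5$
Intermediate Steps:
$q{\left(K \right)} = - \frac{5}{2} + \frac{K}{2}$
$A{\left(g \right)} = \left(11 + g\right) \left(- \frac{69}{2} + \frac{g}{2}\right)$ ($A{\left(g \right)} = \left(g + 11\right) \left(\left(- \frac{5}{2} + \frac{g}{2}\right) - 32\right) = \left(11 + g\right) \left(- \frac{69}{2} + \frac{g}{2}\right)$)
$A{\left(0 \right)} - 2465 = \left(- \frac{759}{2} + \frac{0^{2}}{2} - 0\right) - 2465 = \left(- \frac{759}{2} + \frac{1}{2} \cdot 0 + 0\right) - 2465 = \left(- \frac{759}{2} + 0 + 0\right) - 2465 = - \frac{759}{2} - 2465 = - \frac{5689}{2}$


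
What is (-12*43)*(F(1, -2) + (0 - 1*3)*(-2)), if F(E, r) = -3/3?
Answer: -2580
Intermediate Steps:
F(E, r) = -1 (F(E, r) = -3*1/3 = -1)
(-12*43)*(F(1, -2) + (0 - 1*3)*(-2)) = (-12*43)*(-1 + (0 - 1*3)*(-2)) = -516*(-1 + (0 - 3)*(-2)) = -516*(-1 - 3*(-2)) = -516*(-1 + 6) = -516*5 = -2580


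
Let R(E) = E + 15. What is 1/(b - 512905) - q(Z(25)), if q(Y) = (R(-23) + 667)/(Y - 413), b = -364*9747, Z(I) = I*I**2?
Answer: -2676090979/61773087356 ≈ -0.043321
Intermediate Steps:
R(E) = 15 + E
Z(I) = I**3
b = -3547908
q(Y) = 659/(-413 + Y) (q(Y) = ((15 - 23) + 667)/(Y - 413) = (-8 + 667)/(-413 + Y) = 659/(-413 + Y))
1/(b - 512905) - q(Z(25)) = 1/(-3547908 - 512905) - 659/(-413 + 25**3) = 1/(-4060813) - 659/(-413 + 15625) = -1/4060813 - 659/15212 = -2676090979/61773087356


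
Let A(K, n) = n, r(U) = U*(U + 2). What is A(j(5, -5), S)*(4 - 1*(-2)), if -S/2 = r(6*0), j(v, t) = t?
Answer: 0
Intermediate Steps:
r(U) = U*(2 + U)
S = 0 (S = -2*6*0*(2 + 6*0) = -0*(2 + 0) = -0*2 = -2*0 = 0)
A(j(5, -5), S)*(4 - 1*(-2)) = 0*(4 - 1*(-2)) = 0*(4 + 2) = 0*6 = 0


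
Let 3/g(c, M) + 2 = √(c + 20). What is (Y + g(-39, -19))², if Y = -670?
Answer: (-6725451*I + 1799620*√19)/(-15*I + 4*√19) ≈ 4.4925e+5 + 762.16*I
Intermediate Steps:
g(c, M) = 3/(-2 + √(20 + c)) (g(c, M) = 3/(-2 + √(c + 20)) = 3/(-2 + √(20 + c)))
(Y + g(-39, -19))² = (-670 + 3/(-2 + √(20 - 39)))² = (-670 + 3/(-2 + √(-19)))² = (-670 + 3/(-2 + I*√19))²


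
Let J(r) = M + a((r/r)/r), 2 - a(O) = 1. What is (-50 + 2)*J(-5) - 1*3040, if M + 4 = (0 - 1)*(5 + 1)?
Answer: -2608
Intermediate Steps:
M = -10 (M = -4 + (0 - 1)*(5 + 1) = -4 - 1*6 = -4 - 6 = -10)
a(O) = 1 (a(O) = 2 - 1*1 = 2 - 1 = 1)
J(r) = -9 (J(r) = -10 + 1 = -9)
(-50 + 2)*J(-5) - 1*3040 = (-50 + 2)*(-9) - 1*3040 = -48*(-9) - 3040 = 432 - 3040 = -2608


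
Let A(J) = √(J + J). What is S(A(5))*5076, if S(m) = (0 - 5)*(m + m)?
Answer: -50760*√10 ≈ -1.6052e+5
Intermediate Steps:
A(J) = √2*√J (A(J) = √(2*J) = √2*√J)
S(m) = -10*m
S(A(5))*5076 = -10*√2*√5*5076 = -10*√10*5076 = -50760*√10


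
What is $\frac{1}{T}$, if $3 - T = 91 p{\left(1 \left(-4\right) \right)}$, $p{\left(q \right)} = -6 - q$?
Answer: $\frac{1}{185} \approx 0.0054054$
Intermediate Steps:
$T = 185$ ($T = 3 - 91 \left(-6 - 1 \left(-4\right)\right) = 3 - 91 \left(-6 - -4\right) = 3 - 91 \left(-6 + 4\right) = 3 - 91 \left(-2\right) = 3 - -182 = 3 + 182 = 185$)
$\frac{1}{T} = \frac{1}{185}$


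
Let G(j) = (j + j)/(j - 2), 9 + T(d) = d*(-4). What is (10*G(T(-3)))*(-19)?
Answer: -1140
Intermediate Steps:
T(d) = -9 - 4*d (T(d) = -9 + d*(-4) = -9 - 4*d)
G(j) = 2*j/(-2 + j) (G(j) = (2*j)/(-2 + j) = 2*j/(-2 + j))
(10*G(T(-3)))*(-19) = (10*(2*(-9 - 4*(-3))/(-2 + (-9 - 4*(-3)))))*(-19) = (10*(2*(-9 + 12)/(-2 + (-9 + 12))))*(-19) = (10*(2*3/(-2 + 3)))*(-19) = (10*(2*3/1))*(-19) = (10*(2*3*1))*(-19) = (10*6)*(-19) = 60*(-19) = -1140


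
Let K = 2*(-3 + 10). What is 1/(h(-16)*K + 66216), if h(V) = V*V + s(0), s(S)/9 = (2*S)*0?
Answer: 1/69800 ≈ 1.4327e-5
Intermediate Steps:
K = 14 (K = 2*7 = 14)
s(S) = 0 (s(S) = 9*((2*S)*0) = 9*0 = 0)
h(V) = V**2 (h(V) = V*V + 0 = V**2 + 0 = V**2)
1/(h(-16)*K + 66216) = 1/((-16)**2*14 + 66216) = 1/(256*14 + 66216) = 1/(3584 + 66216) = 1/69800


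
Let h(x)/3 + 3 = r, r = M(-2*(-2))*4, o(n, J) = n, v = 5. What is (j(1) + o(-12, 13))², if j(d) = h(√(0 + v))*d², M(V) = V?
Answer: 729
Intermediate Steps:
r = 16 (r = -2*(-2)*4 = 4*4 = 16)
h(x) = 39 (h(x) = -9 + 3*16 = -9 + 48 = 39)
j(d) = 39*d²
(j(1) + o(-12, 13))² = (39*1² - 12)² = (39*1 - 12)² = (39 - 12)² = 27² = 729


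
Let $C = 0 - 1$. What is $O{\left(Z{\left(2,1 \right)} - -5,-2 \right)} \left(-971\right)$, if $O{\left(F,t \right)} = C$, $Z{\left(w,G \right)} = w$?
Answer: $971$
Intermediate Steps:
$C = -1$
$O{\left(F,t \right)} = -1$
$O{\left(Z{\left(2,1 \right)} - -5,-2 \right)} \left(-971\right) = \left(-1\right) \left(-971\right) = 971$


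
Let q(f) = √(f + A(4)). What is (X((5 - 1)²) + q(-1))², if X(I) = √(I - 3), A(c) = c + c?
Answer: 20 + 2*√91 ≈ 39.079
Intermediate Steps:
A(c) = 2*c
q(f) = √(8 + f) (q(f) = √(f + 2*4) = √(f + 8) = √(8 + f))
X(I) = √(-3 + I)
(X((5 - 1)²) + q(-1))² = (√(-3 + (5 - 1)²) + √(8 - 1))² = (√(-3 + 4²) + √7)² = (√(-3 + 16) + √7)² = (√13 + √7)² = (√7 + √13)²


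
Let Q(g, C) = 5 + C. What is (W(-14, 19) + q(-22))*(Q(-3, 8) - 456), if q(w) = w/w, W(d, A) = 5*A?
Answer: -42528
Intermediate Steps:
q(w) = 1
(W(-14, 19) + q(-22))*(Q(-3, 8) - 456) = (5*19 + 1)*((5 + 8) - 456) = (95 + 1)*(13 - 456) = 96*(-443) = -42528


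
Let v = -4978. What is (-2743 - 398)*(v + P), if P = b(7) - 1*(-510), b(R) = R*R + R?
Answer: 13858092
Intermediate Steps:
b(R) = R + R**2 (b(R) = R**2 + R = R + R**2)
P = 566 (P = 7*(1 + 7) - 1*(-510) = 7*8 + 510 = 56 + 510 = 566)
(-2743 - 398)*(v + P) = (-2743 - 398)*(-4978 + 566) = -3141*(-4412) = 13858092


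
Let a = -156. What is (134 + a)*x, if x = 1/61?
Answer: -22/61 ≈ -0.36066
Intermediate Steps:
x = 1/61 ≈ 0.016393
(134 + a)*x = (134 - 156)*(1/61) = -22*1/61 = -22/61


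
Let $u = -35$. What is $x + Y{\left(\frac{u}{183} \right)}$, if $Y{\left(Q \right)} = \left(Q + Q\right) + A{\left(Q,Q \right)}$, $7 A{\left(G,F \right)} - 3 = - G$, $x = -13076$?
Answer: $- \frac{16750262}{1281} \approx -13076.0$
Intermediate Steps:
$A{\left(G,F \right)} = \frac{3}{7} - \frac{G}{7}$ ($A{\left(G,F \right)} = \frac{3}{7} + \frac{\left(-1\right) G}{7} = \frac{3}{7} - \frac{G}{7}$)
$Y{\left(Q \right)} = \frac{3}{7} + \frac{13 Q}{7}$ ($Y{\left(Q \right)} = \left(Q + Q\right) - \left(- \frac{3}{7} + \frac{Q}{7}\right) = 2 Q - \left(- \frac{3}{7} + \frac{Q}{7}\right) = \frac{3}{7} + \frac{13 Q}{7}$)
$x + Y{\left(\frac{u}{183} \right)} = -13076 + \left(\frac{3}{7} + \frac{13 \left(- \frac{35}{183}\right)}{7}\right) = -13076 + \left(\frac{3}{7} + \frac{13 \left(\left(-35\right) \frac{1}{183}\right)}{7}\right) = -13076 + \left(\frac{3}{7} + \frac{13}{7} \left(- \frac{35}{183}\right)\right) = -13076 + \left(\frac{3}{7} - \frac{65}{183}\right) = -13076 + \frac{94}{1281} = - \frac{16750262}{1281}$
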